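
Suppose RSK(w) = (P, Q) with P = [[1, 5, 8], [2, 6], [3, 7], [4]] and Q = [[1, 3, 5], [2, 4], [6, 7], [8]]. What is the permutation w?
4 3 7 6 8 2 5 1

Reverse the RSK construction: for i from n down to 1, find the cell of Q containing i, remove the entry at that cell from P, and reverse-bump it up through P; the value ejected from row 1 is w(i).

Step i=8: Q has 8 at row 4, column 1; remove 4 from row 4 of P and reverse-bump: 4 enters row 3 and ejects 3; 3 enters row 2 and ejects 2; 2 enters row 1 and ejects 1. So w(8) = 1. P is now [[2, 5, 8], [3, 6], [4, 7]].
Step i=7: Q has 7 at row 3, column 2; remove 7 from row 3 of P and reverse-bump: 7 enters row 2 and ejects 6; 6 enters row 1 and ejects 5. So w(7) = 5. P is now [[2, 6, 8], [3, 7], [4]].
Step i=6: Q has 6 at row 3, column 1; remove 4 from row 3 of P and reverse-bump: 4 enters row 2 and ejects 3; 3 enters row 1 and ejects 2. So w(6) = 2. P is now [[3, 6, 8], [4, 7]].
Step i=5: Q has 5 at row 1, column 3; remove that cell from P, ejecting 8. So w(5) = 8. P is now [[3, 6], [4, 7]].
Step i=4: Q has 4 at row 2, column 2; remove 7 from row 2 of P and reverse-bump: 7 enters row 1 and ejects 6. So w(4) = 6. P is now [[3, 7], [4]].
Step i=3: Q has 3 at row 1, column 2; remove that cell from P, ejecting 7. So w(3) = 7. P is now [[3], [4]].
Step i=2: Q has 2 at row 2, column 1; remove 4 from row 2 of P and reverse-bump: 4 enters row 1 and ejects 3. So w(2) = 3. P is now [[4]].
Step i=1: Q has 1 at row 1, column 1; remove that cell from P, ejecting 4. So w(1) = 4. P is now [].

So w = 4 3 7 6 8 2 5 1.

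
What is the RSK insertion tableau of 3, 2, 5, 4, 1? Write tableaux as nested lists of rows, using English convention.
Insert 3: appended to row 1. P = [[3]].
Insert 2: 2 bumps 3 from row 1; 3 starts row 2. P = [[2], [3]].
Insert 5: appended to row 1. P = [[2, 5], [3]].
Insert 4: 4 bumps 5 from row 1; 5 appends to row 2. P = [[2, 4], [3, 5]].
Insert 1: 1 bumps 2 from row 1; 2 bumps 3 from row 2; 3 starts row 3. P = [[1, 4], [2, 5], [3]].

So P = [[1, 4], [2, 5], [3]].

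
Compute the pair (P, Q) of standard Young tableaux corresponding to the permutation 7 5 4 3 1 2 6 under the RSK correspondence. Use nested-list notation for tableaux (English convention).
P = [[1, 2, 6], [3], [4], [5], [7]], Q = [[1, 6, 7], [2], [3], [4], [5]]

Insert each entry of the permutation into P by Schensted row insertion, recording in Q the position of each new cell.

Insert 7: appended to row 1. P = [[7]], Q = [[1]].
Insert 5: 5 bumps 7 from row 1; 7 starts row 2. P = [[5], [7]], Q = [[1], [2]].
Insert 4: 4 bumps 5 from row 1; 5 bumps 7 from row 2; 7 starts row 3. P = [[4], [5], [7]], Q = [[1], [2], [3]].
Insert 3: 3 bumps 4 from row 1; 4 bumps 5 from row 2; 5 bumps 7 from row 3; 7 starts row 4. P = [[3], [4], [5], [7]], Q = [[1], [2], [3], [4]].
Insert 1: 1 bumps 3 from row 1; 3 bumps 4 from row 2; 4 bumps 5 from row 3; 5 bumps 7 from row 4; 7 starts row 5. P = [[1], [3], [4], [5], [7]], Q = [[1], [2], [3], [4], [5]].
Insert 2: appended to row 1. P = [[1, 2], [3], [4], [5], [7]], Q = [[1, 6], [2], [3], [4], [5]].
Insert 6: appended to row 1. P = [[1, 2, 6], [3], [4], [5], [7]], Q = [[1, 6, 7], [2], [3], [4], [5]].

So P = [[1, 2, 6], [3], [4], [5], [7]], Q = [[1, 6, 7], [2], [3], [4], [5]].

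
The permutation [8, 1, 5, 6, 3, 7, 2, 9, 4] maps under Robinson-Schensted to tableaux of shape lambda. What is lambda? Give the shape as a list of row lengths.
Row-insert each entry into an empty tableau.

After inserting 8: P = [[8]].
After inserting 1: P = [[1], [8]].
After inserting 5: P = [[1, 5], [8]].
After inserting 6: P = [[1, 5, 6], [8]].
After inserting 3: P = [[1, 3, 6], [5], [8]].
After inserting 7: P = [[1, 3, 6, 7], [5], [8]].
After inserting 2: P = [[1, 2, 6, 7], [3], [5], [8]].
After inserting 9: P = [[1, 2, 6, 7, 9], [3], [5], [8]].
After inserting 4: P = [[1, 2, 4, 7, 9], [3, 6], [5], [8]].

The final insertion tableau P = [[1, 2, 4, 7, 9], [3, 6], [5], [8]] has shape [5, 2, 1, 1].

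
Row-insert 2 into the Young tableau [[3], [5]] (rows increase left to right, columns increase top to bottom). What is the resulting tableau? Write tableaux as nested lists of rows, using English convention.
[[2], [3], [5]]

In row 1, 2 replaces 3 (the leftmost entry greater than 2); 3 is bumped to row 2. In row 2, 3 replaces 5 (the leftmost entry greater than 3); 5 is bumped to row 3. 5 starts a new row 3. The new tableau is [[2], [3], [5]].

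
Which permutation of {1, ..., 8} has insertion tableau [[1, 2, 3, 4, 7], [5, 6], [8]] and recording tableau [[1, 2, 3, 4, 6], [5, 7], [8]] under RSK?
Reverse the RSK construction: for i from n down to 1, find the cell of Q containing i, remove the entry at that cell from P, and reverse-bump it up through P; the value ejected from row 1 is w(i).

Step i=8: Q has 8 at row 3, column 1; remove 8 from row 3 of P and reverse-bump: 8 enters row 2 and ejects 6; 6 enters row 1 and ejects 4. So w(8) = 4. P is now [[1, 2, 3, 6, 7], [5, 8]].
Step i=7: Q has 7 at row 2, column 2; remove 8 from row 2 of P and reverse-bump: 8 enters row 1 and ejects 7. So w(7) = 7. P is now [[1, 2, 3, 6, 8], [5]].
Step i=6: Q has 6 at row 1, column 5; remove that cell from P, ejecting 8. So w(6) = 8. P is now [[1, 2, 3, 6], [5]].
Step i=5: Q has 5 at row 2, column 1; remove 5 from row 2 of P and reverse-bump: 5 enters row 1 and ejects 3. So w(5) = 3. P is now [[1, 2, 5, 6]].
Step i=4: Q has 4 at row 1, column 4; remove that cell from P, ejecting 6. So w(4) = 6. P is now [[1, 2, 5]].
Step i=3: Q has 3 at row 1, column 3; remove that cell from P, ejecting 5. So w(3) = 5. P is now [[1, 2]].
Step i=2: Q has 2 at row 1, column 2; remove that cell from P, ejecting 2. So w(2) = 2. P is now [[1]].
Step i=1: Q has 1 at row 1, column 1; remove that cell from P, ejecting 1. So w(1) = 1. P is now [].

So w = 1 2 5 6 3 8 7 4.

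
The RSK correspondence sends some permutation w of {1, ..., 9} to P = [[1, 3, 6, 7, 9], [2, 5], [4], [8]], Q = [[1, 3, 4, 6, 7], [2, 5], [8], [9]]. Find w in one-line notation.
Reverse the RSK construction: for i from n down to 1, find the cell of Q containing i, remove the entry at that cell from P, and reverse-bump it up through P; the value ejected from row 1 is w(i).

Step i=9: Q has 9 at row 4, column 1; remove 8 from row 4 of P and reverse-bump: 8 enters row 3 and ejects 4; 4 enters row 2 and ejects 2; 2 enters row 1 and ejects 1. So w(9) = 1. P is now [[2, 3, 6, 7, 9], [4, 5], [8]].
Step i=8: Q has 8 at row 3, column 1; remove 8 from row 3 of P and reverse-bump: 8 enters row 2 and ejects 5; 5 enters row 1 and ejects 3. So w(8) = 3. P is now [[2, 5, 6, 7, 9], [4, 8]].
Step i=7: Q has 7 at row 1, column 5; remove that cell from P, ejecting 9. So w(7) = 9. P is now [[2, 5, 6, 7], [4, 8]].
Step i=6: Q has 6 at row 1, column 4; remove that cell from P, ejecting 7. So w(6) = 7. P is now [[2, 5, 6], [4, 8]].
Step i=5: Q has 5 at row 2, column 2; remove 8 from row 2 of P and reverse-bump: 8 enters row 1 and ejects 6. So w(5) = 6. P is now [[2, 5, 8], [4]].
Step i=4: Q has 4 at row 1, column 3; remove that cell from P, ejecting 8. So w(4) = 8. P is now [[2, 5], [4]].
Step i=3: Q has 3 at row 1, column 2; remove that cell from P, ejecting 5. So w(3) = 5. P is now [[2], [4]].
Step i=2: Q has 2 at row 2, column 1; remove 4 from row 2 of P and reverse-bump: 4 enters row 1 and ejects 2. So w(2) = 2. P is now [[4]].
Step i=1: Q has 1 at row 1, column 1; remove that cell from P, ejecting 4. So w(1) = 4. P is now [].

So w = 4 2 5 8 6 7 9 3 1.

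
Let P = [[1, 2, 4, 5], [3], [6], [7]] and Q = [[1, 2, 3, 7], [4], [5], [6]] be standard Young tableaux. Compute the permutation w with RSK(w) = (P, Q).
Reverse the RSK construction: for i from n down to 1, find the cell of Q containing i, remove the entry at that cell from P, and reverse-bump it up through P; the value ejected from row 1 is w(i).

Step i=7: Q has 7 at row 1, column 4; remove that cell from P, ejecting 5. So w(7) = 5. P is now [[1, 2, 4], [3], [6], [7]].
Step i=6: Q has 6 at row 4, column 1; remove 7 from row 4 of P and reverse-bump: 7 enters row 3 and ejects 6; 6 enters row 2 and ejects 3; 3 enters row 1 and ejects 2. So w(6) = 2. P is now [[1, 3, 4], [6], [7]].
Step i=5: Q has 5 at row 3, column 1; remove 7 from row 3 of P and reverse-bump: 7 enters row 2 and ejects 6; 6 enters row 1 and ejects 4. So w(5) = 4. P is now [[1, 3, 6], [7]].
Step i=4: Q has 4 at row 2, column 1; remove 7 from row 2 of P and reverse-bump: 7 enters row 1 and ejects 6. So w(4) = 6. P is now [[1, 3, 7]].
Step i=3: Q has 3 at row 1, column 3; remove that cell from P, ejecting 7. So w(3) = 7. P is now [[1, 3]].
Step i=2: Q has 2 at row 1, column 2; remove that cell from P, ejecting 3. So w(2) = 3. P is now [[1]].
Step i=1: Q has 1 at row 1, column 1; remove that cell from P, ejecting 1. So w(1) = 1. P is now [].

So w = 1 3 7 6 4 2 5.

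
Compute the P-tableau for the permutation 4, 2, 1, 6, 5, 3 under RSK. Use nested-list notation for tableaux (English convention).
Insert 4: appended to row 1. P = [[4]].
Insert 2: 2 bumps 4 from row 1; 4 starts row 2. P = [[2], [4]].
Insert 1: 1 bumps 2 from row 1; 2 bumps 4 from row 2; 4 starts row 3. P = [[1], [2], [4]].
Insert 6: appended to row 1. P = [[1, 6], [2], [4]].
Insert 5: 5 bumps 6 from row 1; 6 appends to row 2. P = [[1, 5], [2, 6], [4]].
Insert 3: 3 bumps 5 from row 1; 5 bumps 6 from row 2; 6 appends to row 3. P = [[1, 3], [2, 5], [4, 6]].

So P = [[1, 3], [2, 5], [4, 6]].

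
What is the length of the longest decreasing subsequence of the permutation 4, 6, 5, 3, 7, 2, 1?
5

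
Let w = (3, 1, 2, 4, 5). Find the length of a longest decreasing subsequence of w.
2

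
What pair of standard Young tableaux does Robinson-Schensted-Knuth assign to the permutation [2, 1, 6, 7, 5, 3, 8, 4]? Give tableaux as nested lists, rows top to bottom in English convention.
P = [[1, 3, 4, 8], [2, 5, 7], [6]], Q = [[1, 3, 4, 7], [2, 5, 8], [6]]

Insert each entry of the permutation into P by Schensted row insertion, recording in Q the position of each new cell.

Insert 2: appended to row 1. P = [[2]].
Insert 1: 1 bumps 2 from row 1; 2 starts row 2. P = [[1], [2]].
Insert 6: appended to row 1. P = [[1, 6], [2]].
Insert 7: appended to row 1. P = [[1, 6, 7], [2]].
Insert 5: 5 bumps 6 from row 1; 6 appends to row 2. P = [[1, 5, 7], [2, 6]].
Insert 3: 3 bumps 5 from row 1; 5 bumps 6 from row 2; 6 starts row 3. P = [[1, 3, 7], [2, 5], [6]].
Insert 8: appended to row 1. P = [[1, 3, 7, 8], [2, 5], [6]].
Insert 4: 4 bumps 7 from row 1; 7 appends to row 2. P = [[1, 3, 4, 8], [2, 5, 7], [6]].

So P = [[1, 3, 4, 8], [2, 5, 7], [6]], Q = [[1, 3, 4, 7], [2, 5, 8], [6]].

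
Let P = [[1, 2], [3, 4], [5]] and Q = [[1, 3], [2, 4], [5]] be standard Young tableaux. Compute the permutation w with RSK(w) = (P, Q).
3 1 5 4 2

Reverse RSK: for i = n, n-1, ..., 1, locate i in Q, remove the corresponding corner cell from P, and reverse-bump its entry up through P; the value ejected from row 1 is w(i).

So w = 3 1 5 4 2.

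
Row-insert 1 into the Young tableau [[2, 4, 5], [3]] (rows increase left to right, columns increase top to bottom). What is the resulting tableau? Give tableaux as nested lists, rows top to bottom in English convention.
[[1, 4, 5], [2], [3]]

In row 1, 1 replaces 2 (the leftmost entry greater than 1); 2 is bumped to row 2. In row 2, 2 replaces 3 (the leftmost entry greater than 2); 3 is bumped to row 3. 3 starts a new row 3. The new tableau is [[1, 4, 5], [2], [3]].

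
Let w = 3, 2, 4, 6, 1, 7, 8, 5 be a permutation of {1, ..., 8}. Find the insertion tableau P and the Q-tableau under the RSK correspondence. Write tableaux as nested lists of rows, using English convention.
Insert each entry of the permutation into P by Schensted row insertion, recording in Q the position of each new cell.

Insert 3: appended to row 1. P = [[3]].
Insert 2: 2 bumps 3 from row 1; 3 starts row 2. P = [[2], [3]].
Insert 4: appended to row 1. P = [[2, 4], [3]].
Insert 6: appended to row 1. P = [[2, 4, 6], [3]].
Insert 1: 1 bumps 2 from row 1; 2 bumps 3 from row 2; 3 starts row 3. P = [[1, 4, 6], [2], [3]].
Insert 7: appended to row 1. P = [[1, 4, 6, 7], [2], [3]].
Insert 8: appended to row 1. P = [[1, 4, 6, 7, 8], [2], [3]].
Insert 5: 5 bumps 6 from row 1; 6 appends to row 2. P = [[1, 4, 5, 7, 8], [2, 6], [3]].

So P = [[1, 4, 5, 7, 8], [2, 6], [3]], Q = [[1, 3, 4, 6, 7], [2, 8], [5]].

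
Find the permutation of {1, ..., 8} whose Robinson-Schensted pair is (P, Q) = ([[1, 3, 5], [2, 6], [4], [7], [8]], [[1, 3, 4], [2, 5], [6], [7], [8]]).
Reverse the RSK construction: for i from n down to 1, find the cell of Q containing i, remove the entry at that cell from P, and reverse-bump it up through P; the value ejected from row 1 is w(i).

Step i=8: Q has 8 at row 5, column 1; remove 8 from row 5 of P and reverse-bump: 8 enters row 4 and ejects 7; 7 enters row 3 and ejects 4; 4 enters row 2 and ejects 2; 2 enters row 1 and ejects 1. So w(8) = 1. P is now [[2, 3, 5], [4, 6], [7], [8]].
Step i=7: Q has 7 at row 4, column 1; remove 8 from row 4 of P and reverse-bump: 8 enters row 3 and ejects 7; 7 enters row 2 and ejects 6; 6 enters row 1 and ejects 5. So w(7) = 5. P is now [[2, 3, 6], [4, 7], [8]].
Step i=6: Q has 6 at row 3, column 1; remove 8 from row 3 of P and reverse-bump: 8 enters row 2 and ejects 7; 7 enters row 1 and ejects 6. So w(6) = 6. P is now [[2, 3, 7], [4, 8]].
Step i=5: Q has 5 at row 2, column 2; remove 8 from row 2 of P and reverse-bump: 8 enters row 1 and ejects 7. So w(5) = 7. P is now [[2, 3, 8], [4]].
Step i=4: Q has 4 at row 1, column 3; remove that cell from P, ejecting 8. So w(4) = 8. P is now [[2, 3], [4]].
Step i=3: Q has 3 at row 1, column 2; remove that cell from P, ejecting 3. So w(3) = 3. P is now [[2], [4]].
Step i=2: Q has 2 at row 2, column 1; remove 4 from row 2 of P and reverse-bump: 4 enters row 1 and ejects 2. So w(2) = 2. P is now [[4]].
Step i=1: Q has 1 at row 1, column 1; remove that cell from P, ejecting 4. So w(1) = 4. P is now [].

So w = 4 2 3 8 7 6 5 1.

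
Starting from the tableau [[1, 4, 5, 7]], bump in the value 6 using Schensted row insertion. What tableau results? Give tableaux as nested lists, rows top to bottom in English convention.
In row 1, 6 replaces 7 (the leftmost entry greater than 6); 7 is bumped to row 2. 7 starts a new row 2. The new tableau is [[1, 4, 5, 6], [7]].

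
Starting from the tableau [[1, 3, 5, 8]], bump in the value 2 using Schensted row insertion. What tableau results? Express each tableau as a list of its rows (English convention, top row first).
[[1, 2, 5, 8], [3]]

In row 1, 2 replaces 3 (the leftmost entry greater than 2); 3 is bumped to row 2. 3 starts a new row 2. The new tableau is [[1, 2, 5, 8], [3]].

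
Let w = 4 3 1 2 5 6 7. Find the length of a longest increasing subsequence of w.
5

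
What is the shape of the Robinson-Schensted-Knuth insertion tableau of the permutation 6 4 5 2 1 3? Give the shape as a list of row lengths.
Row-insert each entry into an empty tableau.

After inserting 6: P = [[6]].
After inserting 4: P = [[4], [6]].
After inserting 5: P = [[4, 5], [6]].
After inserting 2: P = [[2, 5], [4], [6]].
After inserting 1: P = [[1, 5], [2], [4], [6]].
After inserting 3: P = [[1, 3], [2, 5], [4], [6]].

The final insertion tableau P = [[1, 3], [2, 5], [4], [6]] has shape [2, 2, 1, 1].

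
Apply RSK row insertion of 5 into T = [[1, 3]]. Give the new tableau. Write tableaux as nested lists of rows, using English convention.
5 is larger than every entry of row 1, so it is appended to row 1. The new tableau is [[1, 3, 5]].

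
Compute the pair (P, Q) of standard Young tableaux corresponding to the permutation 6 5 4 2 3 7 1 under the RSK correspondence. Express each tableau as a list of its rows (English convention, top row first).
P = [[1, 3, 7], [2], [4], [5], [6]], Q = [[1, 5, 6], [2], [3], [4], [7]]

Insert each entry of the permutation into P by Schensted row insertion, recording in Q the position of each new cell.

Insert 6: appended to row 1. P = [[6]].
Insert 5: 5 bumps 6 from row 1; 6 starts row 2. P = [[5], [6]].
Insert 4: 4 bumps 5 from row 1; 5 bumps 6 from row 2; 6 starts row 3. P = [[4], [5], [6]].
Insert 2: 2 bumps 4 from row 1; 4 bumps 5 from row 2; 5 bumps 6 from row 3; 6 starts row 4. P = [[2], [4], [5], [6]].
Insert 3: appended to row 1. P = [[2, 3], [4], [5], [6]].
Insert 7: appended to row 1. P = [[2, 3, 7], [4], [5], [6]].
Insert 1: 1 bumps 2 from row 1; 2 bumps 4 from row 2; 4 bumps 5 from row 3; 5 bumps 6 from row 4; 6 starts row 5. P = [[1, 3, 7], [2], [4], [5], [6]].

So P = [[1, 3, 7], [2], [4], [5], [6]], Q = [[1, 5, 6], [2], [3], [4], [7]].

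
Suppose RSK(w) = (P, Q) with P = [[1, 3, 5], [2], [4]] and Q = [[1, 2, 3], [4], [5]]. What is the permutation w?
Reverse RSK: for i = n, n-1, ..., 1, locate i in Q, remove the corresponding corner cell from P, and reverse-bump its entry up through P; the value ejected from row 1 is w(i).

So w = 2 4 5 3 1.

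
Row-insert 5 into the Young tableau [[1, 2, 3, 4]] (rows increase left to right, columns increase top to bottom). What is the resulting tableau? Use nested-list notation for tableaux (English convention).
[[1, 2, 3, 4, 5]]

5 is larger than every entry of row 1, so it is appended to row 1. The new tableau is [[1, 2, 3, 4, 5]].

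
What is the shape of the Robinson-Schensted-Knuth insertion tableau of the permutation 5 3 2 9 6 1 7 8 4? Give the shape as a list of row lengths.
Row-insert each entry into an empty tableau.

After inserting 5: P = [[5]].
After inserting 3: P = [[3], [5]].
After inserting 2: P = [[2], [3], [5]].
After inserting 9: P = [[2, 9], [3], [5]].
After inserting 6: P = [[2, 6], [3, 9], [5]].
After inserting 1: P = [[1, 6], [2, 9], [3], [5]].
After inserting 7: P = [[1, 6, 7], [2, 9], [3], [5]].
After inserting 8: P = [[1, 6, 7, 8], [2, 9], [3], [5]].
After inserting 4: P = [[1, 4, 7, 8], [2, 6], [3, 9], [5]].

The final insertion tableau P = [[1, 4, 7, 8], [2, 6], [3, 9], [5]] has shape [4, 2, 2, 1].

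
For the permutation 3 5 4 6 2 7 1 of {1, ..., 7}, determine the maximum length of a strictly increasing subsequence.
4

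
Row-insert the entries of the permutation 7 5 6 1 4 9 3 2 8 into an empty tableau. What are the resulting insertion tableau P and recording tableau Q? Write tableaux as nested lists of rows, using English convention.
Insert each entry of the permutation into P by Schensted row insertion, recording in Q the position of each new cell.

Insert 7: appended to row 1. P = [[7]].
Insert 5: 5 bumps 7 from row 1; 7 starts row 2. P = [[5], [7]].
Insert 6: appended to row 1. P = [[5, 6], [7]].
Insert 1: 1 bumps 5 from row 1; 5 bumps 7 from row 2; 7 starts row 3. P = [[1, 6], [5], [7]].
Insert 4: 4 bumps 6 from row 1; 6 appends to row 2. P = [[1, 4], [5, 6], [7]].
Insert 9: appended to row 1. P = [[1, 4, 9], [5, 6], [7]].
Insert 3: 3 bumps 4 from row 1; 4 bumps 5 from row 2; 5 bumps 7 from row 3; 7 starts row 4. P = [[1, 3, 9], [4, 6], [5], [7]].
Insert 2: 2 bumps 3 from row 1; 3 bumps 4 from row 2; 4 bumps 5 from row 3; 5 bumps 7 from row 4; 7 starts row 5. P = [[1, 2, 9], [3, 6], [4], [5], [7]].
Insert 8: 8 bumps 9 from row 1; 9 appends to row 2. P = [[1, 2, 8], [3, 6, 9], [4], [5], [7]].

So P = [[1, 2, 8], [3, 6, 9], [4], [5], [7]], Q = [[1, 3, 6], [2, 5, 9], [4], [7], [8]].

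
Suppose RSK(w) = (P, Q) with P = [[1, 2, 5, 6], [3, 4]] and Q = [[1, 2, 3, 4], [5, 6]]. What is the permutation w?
3 4 5 6 1 2

Reverse the RSK construction: for i from n down to 1, find the cell of Q containing i, remove the entry at that cell from P, and reverse-bump it up through P; the value ejected from row 1 is w(i).

Step i=6: Q has 6 at row 2, column 2; remove 4 from row 2 of P and reverse-bump: 4 enters row 1 and ejects 2. So w(6) = 2. P is now [[1, 4, 5, 6], [3]].
Step i=5: Q has 5 at row 2, column 1; remove 3 from row 2 of P and reverse-bump: 3 enters row 1 and ejects 1. So w(5) = 1. P is now [[3, 4, 5, 6]].
Step i=4: Q has 4 at row 1, column 4; remove that cell from P, ejecting 6. So w(4) = 6. P is now [[3, 4, 5]].
Step i=3: Q has 3 at row 1, column 3; remove that cell from P, ejecting 5. So w(3) = 5. P is now [[3, 4]].
Step i=2: Q has 2 at row 1, column 2; remove that cell from P, ejecting 4. So w(2) = 4. P is now [[3]].
Step i=1: Q has 1 at row 1, column 1; remove that cell from P, ejecting 3. So w(1) = 3. P is now [].

So w = 3 4 5 6 1 2.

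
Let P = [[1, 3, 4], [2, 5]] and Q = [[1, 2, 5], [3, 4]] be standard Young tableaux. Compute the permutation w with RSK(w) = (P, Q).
2 5 1 3 4

Reverse the RSK construction: for i from n down to 1, find the cell of Q containing i, remove the entry at that cell from P, and reverse-bump it up through P; the value ejected from row 1 is w(i).

Step i=5: Q has 5 at row 1, column 3; remove that cell from P, ejecting 4. So w(5) = 4. P is now [[1, 3], [2, 5]].
Step i=4: Q has 4 at row 2, column 2; remove 5 from row 2 of P and reverse-bump: 5 enters row 1 and ejects 3. So w(4) = 3. P is now [[1, 5], [2]].
Step i=3: Q has 3 at row 2, column 1; remove 2 from row 2 of P and reverse-bump: 2 enters row 1 and ejects 1. So w(3) = 1. P is now [[2, 5]].
Step i=2: Q has 2 at row 1, column 2; remove that cell from P, ejecting 5. So w(2) = 5. P is now [[2]].
Step i=1: Q has 1 at row 1, column 1; remove that cell from P, ejecting 2. So w(1) = 2. P is now [].

So w = 2 5 1 3 4.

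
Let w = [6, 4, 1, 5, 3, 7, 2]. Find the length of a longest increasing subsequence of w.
3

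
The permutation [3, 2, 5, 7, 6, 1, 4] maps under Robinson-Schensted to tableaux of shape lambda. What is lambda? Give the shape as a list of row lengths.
[3, 2, 2]

Row-insert each entry into an empty tableau.

After inserting 3: P = [[3]].
After inserting 2: P = [[2], [3]].
After inserting 5: P = [[2, 5], [3]].
After inserting 7: P = [[2, 5, 7], [3]].
After inserting 6: P = [[2, 5, 6], [3, 7]].
After inserting 1: P = [[1, 5, 6], [2, 7], [3]].
After inserting 4: P = [[1, 4, 6], [2, 5], [3, 7]].

The final insertion tableau P = [[1, 4, 6], [2, 5], [3, 7]] has shape [3, 2, 2].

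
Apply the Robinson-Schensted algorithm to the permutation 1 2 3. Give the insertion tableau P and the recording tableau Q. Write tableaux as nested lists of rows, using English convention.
Insert each entry of the permutation into P by Schensted row insertion, recording in Q the position of each new cell.

Insert 1: appended to row 1. P = [[1]].
Insert 2: appended to row 1. P = [[1, 2]].
Insert 3: appended to row 1. P = [[1, 2, 3]].

So P = [[1, 2, 3]], Q = [[1, 2, 3]].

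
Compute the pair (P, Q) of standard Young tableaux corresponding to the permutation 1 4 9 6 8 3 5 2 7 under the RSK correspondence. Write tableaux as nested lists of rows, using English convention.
P = [[1, 2, 5, 7], [3, 6, 8], [4], [9]], Q = [[1, 2, 3, 5], [4, 7, 9], [6], [8]]

Insert each entry of the permutation into P by Schensted row insertion, recording in Q the position of each new cell.

Insert 1: appended to row 1. P = [[1]], Q = [[1]].
Insert 4: appended to row 1. P = [[1, 4]], Q = [[1, 2]].
Insert 9: appended to row 1. P = [[1, 4, 9]], Q = [[1, 2, 3]].
Insert 6: 6 bumps 9 from row 1; 9 starts row 2. P = [[1, 4, 6], [9]], Q = [[1, 2, 3], [4]].
Insert 8: appended to row 1. P = [[1, 4, 6, 8], [9]], Q = [[1, 2, 3, 5], [4]].
Insert 3: 3 bumps 4 from row 1; 4 bumps 9 from row 2; 9 starts row 3. P = [[1, 3, 6, 8], [4], [9]], Q = [[1, 2, 3, 5], [4], [6]].
Insert 5: 5 bumps 6 from row 1; 6 appends to row 2. P = [[1, 3, 5, 8], [4, 6], [9]], Q = [[1, 2, 3, 5], [4, 7], [6]].
Insert 2: 2 bumps 3 from row 1; 3 bumps 4 from row 2; 4 bumps 9 from row 3; 9 starts row 4. P = [[1, 2, 5, 8], [3, 6], [4], [9]], Q = [[1, 2, 3, 5], [4, 7], [6], [8]].
Insert 7: 7 bumps 8 from row 1; 8 appends to row 2. P = [[1, 2, 5, 7], [3, 6, 8], [4], [9]], Q = [[1, 2, 3, 5], [4, 7, 9], [6], [8]].

So P = [[1, 2, 5, 7], [3, 6, 8], [4], [9]], Q = [[1, 2, 3, 5], [4, 7, 9], [6], [8]].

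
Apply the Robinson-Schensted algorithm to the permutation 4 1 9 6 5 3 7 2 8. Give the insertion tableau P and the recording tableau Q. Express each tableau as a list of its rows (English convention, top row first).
P = [[1, 2, 7, 8], [3, 5], [4], [6], [9]], Q = [[1, 3, 7, 9], [2, 4], [5], [6], [8]]

Insert each entry of the permutation into P by Schensted row insertion, recording in Q the position of each new cell.

Insert 4: appended to row 1. P = [[4]], Q = [[1]].
Insert 1: 1 bumps 4 from row 1; 4 starts row 2. P = [[1], [4]], Q = [[1], [2]].
Insert 9: appended to row 1. P = [[1, 9], [4]], Q = [[1, 3], [2]].
Insert 6: 6 bumps 9 from row 1; 9 appends to row 2. P = [[1, 6], [4, 9]], Q = [[1, 3], [2, 4]].
Insert 5: 5 bumps 6 from row 1; 6 bumps 9 from row 2; 9 starts row 3. P = [[1, 5], [4, 6], [9]], Q = [[1, 3], [2, 4], [5]].
Insert 3: 3 bumps 5 from row 1; 5 bumps 6 from row 2; 6 bumps 9 from row 3; 9 starts row 4. P = [[1, 3], [4, 5], [6], [9]], Q = [[1, 3], [2, 4], [5], [6]].
Insert 7: appended to row 1. P = [[1, 3, 7], [4, 5], [6], [9]], Q = [[1, 3, 7], [2, 4], [5], [6]].
Insert 2: 2 bumps 3 from row 1; 3 bumps 4 from row 2; 4 bumps 6 from row 3; 6 bumps 9 from row 4; 9 starts row 5. P = [[1, 2, 7], [3, 5], [4], [6], [9]], Q = [[1, 3, 7], [2, 4], [5], [6], [8]].
Insert 8: appended to row 1. P = [[1, 2, 7, 8], [3, 5], [4], [6], [9]], Q = [[1, 3, 7, 9], [2, 4], [5], [6], [8]].

So P = [[1, 2, 7, 8], [3, 5], [4], [6], [9]], Q = [[1, 3, 7, 9], [2, 4], [5], [6], [8]].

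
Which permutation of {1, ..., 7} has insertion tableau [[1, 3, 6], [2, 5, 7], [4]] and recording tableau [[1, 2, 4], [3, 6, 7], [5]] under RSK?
4 5 2 7 1 3 6

Reverse the RSK construction: for i from n down to 1, find the cell of Q containing i, remove the entry at that cell from P, and reverse-bump it up through P; the value ejected from row 1 is w(i).

Step i=7: Q has 7 at row 2, column 3; remove 7 from row 2 of P and reverse-bump: 7 enters row 1 and ejects 6. So w(7) = 6. P is now [[1, 3, 7], [2, 5], [4]].
Step i=6: Q has 6 at row 2, column 2; remove 5 from row 2 of P and reverse-bump: 5 enters row 1 and ejects 3. So w(6) = 3. P is now [[1, 5, 7], [2], [4]].
Step i=5: Q has 5 at row 3, column 1; remove 4 from row 3 of P and reverse-bump: 4 enters row 2 and ejects 2; 2 enters row 1 and ejects 1. So w(5) = 1. P is now [[2, 5, 7], [4]].
Step i=4: Q has 4 at row 1, column 3; remove that cell from P, ejecting 7. So w(4) = 7. P is now [[2, 5], [4]].
Step i=3: Q has 3 at row 2, column 1; remove 4 from row 2 of P and reverse-bump: 4 enters row 1 and ejects 2. So w(3) = 2. P is now [[4, 5]].
Step i=2: Q has 2 at row 1, column 2; remove that cell from P, ejecting 5. So w(2) = 5. P is now [[4]].
Step i=1: Q has 1 at row 1, column 1; remove that cell from P, ejecting 4. So w(1) = 4. P is now [].

So w = 4 5 2 7 1 3 6.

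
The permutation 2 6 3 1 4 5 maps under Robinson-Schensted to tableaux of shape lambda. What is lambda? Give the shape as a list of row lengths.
Row-insert each entry into an empty tableau.

After inserting 2: P = [[2]].
After inserting 6: P = [[2, 6]].
After inserting 3: P = [[2, 3], [6]].
After inserting 1: P = [[1, 3], [2], [6]].
After inserting 4: P = [[1, 3, 4], [2], [6]].
After inserting 5: P = [[1, 3, 4, 5], [2], [6]].

The final insertion tableau P = [[1, 3, 4, 5], [2], [6]] has shape [4, 1, 1].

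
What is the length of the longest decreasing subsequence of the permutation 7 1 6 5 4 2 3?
5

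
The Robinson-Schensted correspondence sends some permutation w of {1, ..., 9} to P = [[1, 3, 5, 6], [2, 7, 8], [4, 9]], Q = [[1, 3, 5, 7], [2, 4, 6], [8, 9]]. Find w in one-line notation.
4 2 7 3 9 5 8 1 6

Reverse the RSK construction: for i from n down to 1, find the cell of Q containing i, remove the entry at that cell from P, and reverse-bump it up through P; the value ejected from row 1 is w(i).

Step i=9: Q has 9 at row 3, column 2; remove 9 from row 3 of P and reverse-bump: 9 enters row 2 and ejects 8; 8 enters row 1 and ejects 6. So w(9) = 6. P is now [[1, 3, 5, 8], [2, 7, 9], [4]].
Step i=8: Q has 8 at row 3, column 1; remove 4 from row 3 of P and reverse-bump: 4 enters row 2 and ejects 2; 2 enters row 1 and ejects 1. So w(8) = 1. P is now [[2, 3, 5, 8], [4, 7, 9]].
Step i=7: Q has 7 at row 1, column 4; remove that cell from P, ejecting 8. So w(7) = 8. P is now [[2, 3, 5], [4, 7, 9]].
Step i=6: Q has 6 at row 2, column 3; remove 9 from row 2 of P and reverse-bump: 9 enters row 1 and ejects 5. So w(6) = 5. P is now [[2, 3, 9], [4, 7]].
Step i=5: Q has 5 at row 1, column 3; remove that cell from P, ejecting 9. So w(5) = 9. P is now [[2, 3], [4, 7]].
Step i=4: Q has 4 at row 2, column 2; remove 7 from row 2 of P and reverse-bump: 7 enters row 1 and ejects 3. So w(4) = 3. P is now [[2, 7], [4]].
Step i=3: Q has 3 at row 1, column 2; remove that cell from P, ejecting 7. So w(3) = 7. P is now [[2], [4]].
Step i=2: Q has 2 at row 2, column 1; remove 4 from row 2 of P and reverse-bump: 4 enters row 1 and ejects 2. So w(2) = 2. P is now [[4]].
Step i=1: Q has 1 at row 1, column 1; remove that cell from P, ejecting 4. So w(1) = 4. P is now [].

So w = 4 2 7 3 9 5 8 1 6.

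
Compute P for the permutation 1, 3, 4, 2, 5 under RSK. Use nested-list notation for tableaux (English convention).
Insert 1: appended to row 1. P = [[1]].
Insert 3: appended to row 1. P = [[1, 3]].
Insert 4: appended to row 1. P = [[1, 3, 4]].
Insert 2: 2 bumps 3 from row 1; 3 starts row 2. P = [[1, 2, 4], [3]].
Insert 5: appended to row 1. P = [[1, 2, 4, 5], [3]].

So P = [[1, 2, 4, 5], [3]].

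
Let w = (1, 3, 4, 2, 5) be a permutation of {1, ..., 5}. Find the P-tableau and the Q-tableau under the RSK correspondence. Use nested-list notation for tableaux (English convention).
Insert each entry of the permutation into P by Schensted row insertion, recording in Q the position of each new cell.

Insert 1: appended to row 1. P = [[1]].
Insert 3: appended to row 1. P = [[1, 3]].
Insert 4: appended to row 1. P = [[1, 3, 4]].
Insert 2: 2 bumps 3 from row 1; 3 starts row 2. P = [[1, 2, 4], [3]].
Insert 5: appended to row 1. P = [[1, 2, 4, 5], [3]].

So P = [[1, 2, 4, 5], [3]], Q = [[1, 2, 3, 5], [4]].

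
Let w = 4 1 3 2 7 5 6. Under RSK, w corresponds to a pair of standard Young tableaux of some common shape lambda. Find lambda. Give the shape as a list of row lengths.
[4, 2, 1]

Row-insert each entry into an empty tableau.

After inserting 4: P = [[4]].
After inserting 1: P = [[1], [4]].
After inserting 3: P = [[1, 3], [4]].
After inserting 2: P = [[1, 2], [3], [4]].
After inserting 7: P = [[1, 2, 7], [3], [4]].
After inserting 5: P = [[1, 2, 5], [3, 7], [4]].
After inserting 6: P = [[1, 2, 5, 6], [3, 7], [4]].

The final insertion tableau P = [[1, 2, 5, 6], [3, 7], [4]] has shape [4, 2, 1].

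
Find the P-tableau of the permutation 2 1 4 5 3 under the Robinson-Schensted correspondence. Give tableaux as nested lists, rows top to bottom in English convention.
P = [[1, 3, 5], [2, 4]]

Insert 2: appended to row 1. P = [[2]].
Insert 1: 1 bumps 2 from row 1; 2 starts row 2. P = [[1], [2]].
Insert 4: appended to row 1. P = [[1, 4], [2]].
Insert 5: appended to row 1. P = [[1, 4, 5], [2]].
Insert 3: 3 bumps 4 from row 1; 4 appends to row 2. P = [[1, 3, 5], [2, 4]].

So P = [[1, 3, 5], [2, 4]].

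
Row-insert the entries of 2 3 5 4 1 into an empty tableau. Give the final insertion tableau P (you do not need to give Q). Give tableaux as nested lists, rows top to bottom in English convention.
P = [[1, 3, 4], [2], [5]]

Insert 2: appended to row 1. P = [[2]].
Insert 3: appended to row 1. P = [[2, 3]].
Insert 5: appended to row 1. P = [[2, 3, 5]].
Insert 4: 4 bumps 5 from row 1; 5 starts row 2. P = [[2, 3, 4], [5]].
Insert 1: 1 bumps 2 from row 1; 2 bumps 5 from row 2; 5 starts row 3. P = [[1, 3, 4], [2], [5]].

So P = [[1, 3, 4], [2], [5]].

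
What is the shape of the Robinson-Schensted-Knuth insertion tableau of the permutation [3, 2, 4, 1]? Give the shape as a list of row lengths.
[2, 1, 1]

Row-insert each entry into an empty tableau.

After inserting 3: P = [[3]].
After inserting 2: P = [[2], [3]].
After inserting 4: P = [[2, 4], [3]].
After inserting 1: P = [[1, 4], [2], [3]].

The final insertion tableau P = [[1, 4], [2], [3]] has shape [2, 1, 1].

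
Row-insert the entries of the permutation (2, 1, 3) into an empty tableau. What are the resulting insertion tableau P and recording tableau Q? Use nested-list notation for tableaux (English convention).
Insert each entry of the permutation into P by Schensted row insertion, recording in Q the position of each new cell.

Insert 2: appended to row 1. P = [[2]], Q = [[1]].
Insert 1: 1 bumps 2 from row 1; 2 starts row 2. P = [[1], [2]], Q = [[1], [2]].
Insert 3: appended to row 1. P = [[1, 3], [2]], Q = [[1, 3], [2]].

So P = [[1, 3], [2]], Q = [[1, 3], [2]].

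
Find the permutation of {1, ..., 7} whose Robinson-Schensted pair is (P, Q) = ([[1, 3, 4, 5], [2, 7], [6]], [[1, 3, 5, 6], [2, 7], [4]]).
Reverse the RSK construction: for i from n down to 1, find the cell of Q containing i, remove the entry at that cell from P, and reverse-bump it up through P; the value ejected from row 1 is w(i).

Step i=7: Q has 7 at row 2, column 2; remove 7 from row 2 of P and reverse-bump: 7 enters row 1 and ejects 5. So w(7) = 5. P is now [[1, 3, 4, 7], [2], [6]].
Step i=6: Q has 6 at row 1, column 4; remove that cell from P, ejecting 7. So w(6) = 7. P is now [[1, 3, 4], [2], [6]].
Step i=5: Q has 5 at row 1, column 3; remove that cell from P, ejecting 4. So w(5) = 4. P is now [[1, 3], [2], [6]].
Step i=4: Q has 4 at row 3, column 1; remove 6 from row 3 of P and reverse-bump: 6 enters row 2 and ejects 2; 2 enters row 1 and ejects 1. So w(4) = 1. P is now [[2, 3], [6]].
Step i=3: Q has 3 at row 1, column 2; remove that cell from P, ejecting 3. So w(3) = 3. P is now [[2], [6]].
Step i=2: Q has 2 at row 2, column 1; remove 6 from row 2 of P and reverse-bump: 6 enters row 1 and ejects 2. So w(2) = 2. P is now [[6]].
Step i=1: Q has 1 at row 1, column 1; remove that cell from P, ejecting 6. So w(1) = 6. P is now [].

So w = 6 2 3 1 4 7 5.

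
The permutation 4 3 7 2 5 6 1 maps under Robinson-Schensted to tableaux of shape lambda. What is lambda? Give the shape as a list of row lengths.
Row-insert each entry into an empty tableau.

After inserting 4: P = [[4]].
After inserting 3: P = [[3], [4]].
After inserting 7: P = [[3, 7], [4]].
After inserting 2: P = [[2, 7], [3], [4]].
After inserting 5: P = [[2, 5], [3, 7], [4]].
After inserting 6: P = [[2, 5, 6], [3, 7], [4]].
After inserting 1: P = [[1, 5, 6], [2, 7], [3], [4]].

The final insertion tableau P = [[1, 5, 6], [2, 7], [3], [4]] has shape [3, 2, 1, 1].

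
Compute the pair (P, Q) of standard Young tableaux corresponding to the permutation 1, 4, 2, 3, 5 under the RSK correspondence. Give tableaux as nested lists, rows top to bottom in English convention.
P = [[1, 2, 3, 5], [4]], Q = [[1, 2, 4, 5], [3]]

Insert each entry of the permutation into P by Schensted row insertion, recording in Q the position of each new cell.

Insert 1: appended to row 1. P = [[1]].
Insert 4: appended to row 1. P = [[1, 4]].
Insert 2: 2 bumps 4 from row 1; 4 starts row 2. P = [[1, 2], [4]].
Insert 3: appended to row 1. P = [[1, 2, 3], [4]].
Insert 5: appended to row 1. P = [[1, 2, 3, 5], [4]].

So P = [[1, 2, 3, 5], [4]], Q = [[1, 2, 4, 5], [3]].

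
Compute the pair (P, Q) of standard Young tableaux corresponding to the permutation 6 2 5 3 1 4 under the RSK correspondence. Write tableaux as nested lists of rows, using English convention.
P = [[1, 3, 4], [2], [5], [6]], Q = [[1, 3, 6], [2], [4], [5]]

Insert each entry of the permutation into P by Schensted row insertion, recording in Q the position of each new cell.

Insert 6: appended to row 1. P = [[6]].
Insert 2: 2 bumps 6 from row 1; 6 starts row 2. P = [[2], [6]].
Insert 5: appended to row 1. P = [[2, 5], [6]].
Insert 3: 3 bumps 5 from row 1; 5 bumps 6 from row 2; 6 starts row 3. P = [[2, 3], [5], [6]].
Insert 1: 1 bumps 2 from row 1; 2 bumps 5 from row 2; 5 bumps 6 from row 3; 6 starts row 4. P = [[1, 3], [2], [5], [6]].
Insert 4: appended to row 1. P = [[1, 3, 4], [2], [5], [6]].

So P = [[1, 3, 4], [2], [5], [6]], Q = [[1, 3, 6], [2], [4], [5]].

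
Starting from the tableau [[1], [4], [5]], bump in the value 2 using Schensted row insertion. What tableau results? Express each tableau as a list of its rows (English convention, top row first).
2 is larger than every entry of row 1, so it is appended to row 1. The new tableau is [[1, 2], [4], [5]].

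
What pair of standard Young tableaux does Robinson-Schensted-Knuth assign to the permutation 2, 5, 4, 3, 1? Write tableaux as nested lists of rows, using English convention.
Insert each entry of the permutation into P by Schensted row insertion, recording in Q the position of each new cell.

Insert 2: appended to row 1. P = [[2]].
Insert 5: appended to row 1. P = [[2, 5]].
Insert 4: 4 bumps 5 from row 1; 5 starts row 2. P = [[2, 4], [5]].
Insert 3: 3 bumps 4 from row 1; 4 bumps 5 from row 2; 5 starts row 3. P = [[2, 3], [4], [5]].
Insert 1: 1 bumps 2 from row 1; 2 bumps 4 from row 2; 4 bumps 5 from row 3; 5 starts row 4. P = [[1, 3], [2], [4], [5]].

So P = [[1, 3], [2], [4], [5]], Q = [[1, 2], [3], [4], [5]].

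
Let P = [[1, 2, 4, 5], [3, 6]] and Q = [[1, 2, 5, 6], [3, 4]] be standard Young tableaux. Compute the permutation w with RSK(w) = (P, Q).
Reverse RSK: for i = n, n-1, ..., 1, locate i in Q, remove the corresponding corner cell from P, and reverse-bump its entry up through P; the value ejected from row 1 is w(i).

So w = 3 6 1 2 4 5.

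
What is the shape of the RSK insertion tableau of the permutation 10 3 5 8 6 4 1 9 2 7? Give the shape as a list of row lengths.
[4, 3, 1, 1, 1]

Row-insert each entry into an empty tableau.

After inserting 10: P = [[10]].
After inserting 3: P = [[3], [10]].
After inserting 5: P = [[3, 5], [10]].
After inserting 8: P = [[3, 5, 8], [10]].
After inserting 6: P = [[3, 5, 6], [8], [10]].
After inserting 4: P = [[3, 4, 6], [5], [8], [10]].
After inserting 1: P = [[1, 4, 6], [3], [5], [8], [10]].
After inserting 9: P = [[1, 4, 6, 9], [3], [5], [8], [10]].
After inserting 2: P = [[1, 2, 6, 9], [3, 4], [5], [8], [10]].
After inserting 7: P = [[1, 2, 6, 7], [3, 4, 9], [5], [8], [10]].

The final insertion tableau P = [[1, 2, 6, 7], [3, 4, 9], [5], [8], [10]] has shape [4, 3, 1, 1, 1].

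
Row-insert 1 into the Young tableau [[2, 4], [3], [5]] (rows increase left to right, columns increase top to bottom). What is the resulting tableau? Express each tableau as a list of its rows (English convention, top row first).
In row 1, 1 replaces 2 (the leftmost entry greater than 1); 2 is bumped to row 2. In row 2, 2 replaces 3 (the leftmost entry greater than 2); 3 is bumped to row 3. In row 3, 3 replaces 5 (the leftmost entry greater than 3); 5 is bumped to row 4. 5 starts a new row 4. The new tableau is [[1, 4], [2], [3], [5]].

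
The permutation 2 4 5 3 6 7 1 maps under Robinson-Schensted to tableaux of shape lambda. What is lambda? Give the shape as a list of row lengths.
[5, 1, 1]

Row-insert each entry into an empty tableau.

After inserting 2: P = [[2]].
After inserting 4: P = [[2, 4]].
After inserting 5: P = [[2, 4, 5]].
After inserting 3: P = [[2, 3, 5], [4]].
After inserting 6: P = [[2, 3, 5, 6], [4]].
After inserting 7: P = [[2, 3, 5, 6, 7], [4]].
After inserting 1: P = [[1, 3, 5, 6, 7], [2], [4]].

The final insertion tableau P = [[1, 3, 5, 6, 7], [2], [4]] has shape [5, 1, 1].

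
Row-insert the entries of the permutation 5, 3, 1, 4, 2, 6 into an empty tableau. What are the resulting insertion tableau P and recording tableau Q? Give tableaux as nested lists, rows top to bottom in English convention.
P = [[1, 2, 6], [3, 4], [5]], Q = [[1, 4, 6], [2, 5], [3]]

Insert each entry of the permutation into P by Schensted row insertion, recording in Q the position of each new cell.

Insert 5: appended to row 1. P = [[5]].
Insert 3: 3 bumps 5 from row 1; 5 starts row 2. P = [[3], [5]].
Insert 1: 1 bumps 3 from row 1; 3 bumps 5 from row 2; 5 starts row 3. P = [[1], [3], [5]].
Insert 4: appended to row 1. P = [[1, 4], [3], [5]].
Insert 2: 2 bumps 4 from row 1; 4 appends to row 2. P = [[1, 2], [3, 4], [5]].
Insert 6: appended to row 1. P = [[1, 2, 6], [3, 4], [5]].

So P = [[1, 2, 6], [3, 4], [5]], Q = [[1, 4, 6], [2, 5], [3]].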